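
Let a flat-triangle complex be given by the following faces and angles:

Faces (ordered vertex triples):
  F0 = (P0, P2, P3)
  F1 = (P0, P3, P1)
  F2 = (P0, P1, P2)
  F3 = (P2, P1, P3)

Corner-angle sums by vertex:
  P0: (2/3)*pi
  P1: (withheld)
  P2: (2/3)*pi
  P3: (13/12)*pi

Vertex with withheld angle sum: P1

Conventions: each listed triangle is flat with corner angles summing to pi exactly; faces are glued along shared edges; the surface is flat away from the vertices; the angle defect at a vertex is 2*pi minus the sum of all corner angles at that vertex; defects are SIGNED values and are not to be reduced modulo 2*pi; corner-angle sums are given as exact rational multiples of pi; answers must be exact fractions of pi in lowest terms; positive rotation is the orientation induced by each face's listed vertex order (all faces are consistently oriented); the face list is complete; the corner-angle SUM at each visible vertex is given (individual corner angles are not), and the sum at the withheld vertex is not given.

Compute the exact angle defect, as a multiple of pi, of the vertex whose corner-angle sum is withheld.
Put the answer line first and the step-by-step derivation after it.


Answer: defect(P1) = (5/12)*pi

V = 4, E = 6, F = 4; chi = V - E + F = 2
Gauss-Bonnet: total defect = 2*pi*chi = 4*pi; visible defects sum to (43/12)*pi


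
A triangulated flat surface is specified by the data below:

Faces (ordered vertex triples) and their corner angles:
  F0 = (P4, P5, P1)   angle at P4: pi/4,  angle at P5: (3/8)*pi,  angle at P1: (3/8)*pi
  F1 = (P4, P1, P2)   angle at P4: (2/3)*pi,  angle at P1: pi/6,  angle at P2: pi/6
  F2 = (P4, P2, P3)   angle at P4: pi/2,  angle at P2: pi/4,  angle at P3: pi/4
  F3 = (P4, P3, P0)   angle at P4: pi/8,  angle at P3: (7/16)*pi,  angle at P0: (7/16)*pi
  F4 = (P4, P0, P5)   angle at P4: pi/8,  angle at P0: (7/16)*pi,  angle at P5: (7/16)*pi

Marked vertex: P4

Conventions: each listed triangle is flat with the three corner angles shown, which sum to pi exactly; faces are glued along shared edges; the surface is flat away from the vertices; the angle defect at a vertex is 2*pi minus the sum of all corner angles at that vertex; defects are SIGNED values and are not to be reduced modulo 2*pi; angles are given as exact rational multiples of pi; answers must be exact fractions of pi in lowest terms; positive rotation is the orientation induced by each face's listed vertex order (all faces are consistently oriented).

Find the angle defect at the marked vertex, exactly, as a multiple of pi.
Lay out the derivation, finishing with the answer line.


Sum of corner angles at P4: (5/3)*pi
defect = 2*pi - (5/3)*pi

Answer: defect(P4) = pi/3


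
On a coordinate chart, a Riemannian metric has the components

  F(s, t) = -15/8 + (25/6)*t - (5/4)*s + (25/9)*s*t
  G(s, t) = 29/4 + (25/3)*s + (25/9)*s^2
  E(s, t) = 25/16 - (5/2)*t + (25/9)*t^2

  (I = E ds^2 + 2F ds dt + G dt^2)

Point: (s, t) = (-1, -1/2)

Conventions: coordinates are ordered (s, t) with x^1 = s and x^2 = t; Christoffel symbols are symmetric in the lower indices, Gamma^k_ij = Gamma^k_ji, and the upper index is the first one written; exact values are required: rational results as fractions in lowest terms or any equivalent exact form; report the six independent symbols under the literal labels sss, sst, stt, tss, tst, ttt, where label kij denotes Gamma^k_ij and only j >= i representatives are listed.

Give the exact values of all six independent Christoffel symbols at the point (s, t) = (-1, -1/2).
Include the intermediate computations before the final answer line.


E = 505/144, F = -95/72, G = 61/36 at the point
E_s = 0, E_t = -95/18, F_s = -95/36, F_t = 25/18, G_s = 25/9, G_t = 0
EG - F^2 = 605/144;  g^inv = (144/605) * [[61/36, 95/72], [95/72, 505/144]]
first-kind symbols [ij,l] = (1/2)(d_i g_jl + d_j g_il - d_l g_ij): [ss,s] = E_s/2 = 0, [ss,t] = F_s - E_t/2 = 0, [st,s] = E_t/2 = -95/36, [st,t] = G_s/2 = 25/18, [tt,s] = F_t - G_s/2 = 0, [tt,t] = G_t/2 = 0
Gamma^s_ij = (G*[ij,s] - F*[ij,t])/(EG - F^2), Gamma^t_ij = (E*[ij,t] - F*[ij,s])/(EG - F^2)

Answer: Gamma_sss = 0, Gamma_sst = -76/121, Gamma_stt = 0, Gamma_tss = 0, Gamma_tst = 40/121, Gamma_ttt = 0


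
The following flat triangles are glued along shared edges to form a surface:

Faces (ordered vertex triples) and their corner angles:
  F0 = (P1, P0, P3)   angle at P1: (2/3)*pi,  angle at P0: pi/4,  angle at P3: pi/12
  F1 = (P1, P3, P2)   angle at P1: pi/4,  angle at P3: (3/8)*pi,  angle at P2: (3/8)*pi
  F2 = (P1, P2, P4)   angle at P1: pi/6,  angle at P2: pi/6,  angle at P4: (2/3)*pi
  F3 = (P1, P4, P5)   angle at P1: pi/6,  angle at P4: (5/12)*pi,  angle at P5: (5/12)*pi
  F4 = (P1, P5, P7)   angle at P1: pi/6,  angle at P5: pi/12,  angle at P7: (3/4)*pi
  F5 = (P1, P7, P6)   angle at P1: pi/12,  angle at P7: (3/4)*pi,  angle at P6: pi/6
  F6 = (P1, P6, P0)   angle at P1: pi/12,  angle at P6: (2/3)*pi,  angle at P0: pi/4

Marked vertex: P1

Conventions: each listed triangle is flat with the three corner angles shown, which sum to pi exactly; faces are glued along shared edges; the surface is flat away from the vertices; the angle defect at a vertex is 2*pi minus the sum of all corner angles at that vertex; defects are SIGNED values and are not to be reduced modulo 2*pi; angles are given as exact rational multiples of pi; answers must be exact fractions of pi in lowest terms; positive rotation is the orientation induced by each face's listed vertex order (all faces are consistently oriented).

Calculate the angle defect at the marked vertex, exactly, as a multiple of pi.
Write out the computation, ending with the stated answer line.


Sum of corner angles at P1: (19/12)*pi
defect = 2*pi - (19/12)*pi

Answer: defect(P1) = (5/12)*pi


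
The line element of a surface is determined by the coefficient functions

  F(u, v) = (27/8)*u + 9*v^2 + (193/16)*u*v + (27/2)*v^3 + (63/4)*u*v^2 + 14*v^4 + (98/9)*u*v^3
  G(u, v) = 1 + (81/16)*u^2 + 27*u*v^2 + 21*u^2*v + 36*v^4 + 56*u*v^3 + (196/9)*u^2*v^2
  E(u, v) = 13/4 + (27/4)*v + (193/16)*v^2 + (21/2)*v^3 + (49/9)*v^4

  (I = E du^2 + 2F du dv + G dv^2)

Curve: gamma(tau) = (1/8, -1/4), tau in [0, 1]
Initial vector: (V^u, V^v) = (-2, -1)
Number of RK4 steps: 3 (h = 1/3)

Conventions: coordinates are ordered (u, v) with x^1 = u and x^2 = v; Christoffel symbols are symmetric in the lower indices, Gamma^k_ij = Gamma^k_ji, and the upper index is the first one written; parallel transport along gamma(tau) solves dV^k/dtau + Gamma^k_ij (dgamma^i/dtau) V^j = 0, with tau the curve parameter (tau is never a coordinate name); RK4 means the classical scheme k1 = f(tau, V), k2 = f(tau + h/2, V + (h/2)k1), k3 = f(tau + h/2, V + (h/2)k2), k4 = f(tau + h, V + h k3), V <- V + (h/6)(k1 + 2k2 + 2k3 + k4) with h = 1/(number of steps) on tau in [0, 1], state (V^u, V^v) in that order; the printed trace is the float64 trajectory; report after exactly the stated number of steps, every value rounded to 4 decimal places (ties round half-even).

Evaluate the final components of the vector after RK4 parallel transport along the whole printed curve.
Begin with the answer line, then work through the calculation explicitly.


Answer: V^u = -2.0000, V^v = -1.0000

gamma'(tau) = (0, 0); f(tau, V)^k = -Gamma^k_ij(gamma(tau)) gamma'^i(tau) V^j; h = 1/3; intermediate values shown to 6 dp
curve data and Christoffel symbols at the stage parameters:
  tau = 0.000000: gamma = (0.125000, -0.250000), gamma' = (0.000000, 0.000000); Gamma_uuu = 0.000000, Gamma_uuv = 0.482147, Gamma_uvv = -1.075558, Gamma_vuu = 0.000000, Gamma_vuv = 0.227165, Gamma_vvv = -0.506753
  tau = 0.166667: gamma = (0.125000, -0.250000), gamma' = (0.000000, 0.000000); Gamma_uuu = 0.000000, Gamma_uuv = 0.482147, Gamma_uvv = -1.075558, Gamma_vuu = 0.000000, Gamma_vuv = 0.227165, Gamma_vvv = -0.506753
  tau = 0.333333: gamma = (0.125000, -0.250000), gamma' = (0.000000, 0.000000); Gamma_uuu = 0.000000, Gamma_uuv = 0.482147, Gamma_uvv = -1.075558, Gamma_vuu = 0.000000, Gamma_vuv = 0.227165, Gamma_vvv = -0.506753
  tau = 0.500000: gamma = (0.125000, -0.250000), gamma' = (0.000000, 0.000000); Gamma_uuu = 0.000000, Gamma_uuv = 0.482147, Gamma_uvv = -1.075558, Gamma_vuu = 0.000000, Gamma_vuv = 0.227165, Gamma_vvv = -0.506753
  tau = 0.666667: gamma = (0.125000, -0.250000), gamma' = (0.000000, 0.000000); Gamma_uuu = 0.000000, Gamma_uuv = 0.482147, Gamma_uvv = -1.075558, Gamma_vuu = 0.000000, Gamma_vuv = 0.227165, Gamma_vvv = -0.506753
  tau = 0.833333: gamma = (0.125000, -0.250000), gamma' = (0.000000, 0.000000); Gamma_uuu = 0.000000, Gamma_uuv = 0.482147, Gamma_uvv = -1.075558, Gamma_vuu = 0.000000, Gamma_vuv = 0.227165, Gamma_vvv = -0.506753
  tau = 1.000000: gamma = (0.125000, -0.250000), gamma' = (0.000000, 0.000000); Gamma_uuu = 0.000000, Gamma_uuv = 0.482147, Gamma_uvv = -1.075558, Gamma_vuu = 0.000000, Gamma_vuv = 0.227165, Gamma_vvv = -0.506753
step 0: V^u = -2.0000, V^v = -1.0000
step 1: k1 = (0.000000, 0.000000), k2 = (0.000000, 0.000000), k3 = (0.000000, 0.000000), k4 = (0.000000, 0.000000); V <- V + (h/6)(k1 + 2k2 + 2k3 + k4): V^u = -2.0000, V^v = -1.0000
step 2: k1 = (0.000000, 0.000000), k2 = (0.000000, 0.000000), k3 = (0.000000, 0.000000), k4 = (0.000000, 0.000000); V <- V + (h/6)(k1 + 2k2 + 2k3 + k4): V^u = -2.0000, V^v = -1.0000
step 3: k1 = (0.000000, 0.000000), k2 = (0.000000, 0.000000), k3 = (0.000000, 0.000000), k4 = (0.000000, 0.000000); V <- V + (h/6)(k1 + 2k2 + 2k3 + k4): V^u = -2.0000, V^v = -1.0000


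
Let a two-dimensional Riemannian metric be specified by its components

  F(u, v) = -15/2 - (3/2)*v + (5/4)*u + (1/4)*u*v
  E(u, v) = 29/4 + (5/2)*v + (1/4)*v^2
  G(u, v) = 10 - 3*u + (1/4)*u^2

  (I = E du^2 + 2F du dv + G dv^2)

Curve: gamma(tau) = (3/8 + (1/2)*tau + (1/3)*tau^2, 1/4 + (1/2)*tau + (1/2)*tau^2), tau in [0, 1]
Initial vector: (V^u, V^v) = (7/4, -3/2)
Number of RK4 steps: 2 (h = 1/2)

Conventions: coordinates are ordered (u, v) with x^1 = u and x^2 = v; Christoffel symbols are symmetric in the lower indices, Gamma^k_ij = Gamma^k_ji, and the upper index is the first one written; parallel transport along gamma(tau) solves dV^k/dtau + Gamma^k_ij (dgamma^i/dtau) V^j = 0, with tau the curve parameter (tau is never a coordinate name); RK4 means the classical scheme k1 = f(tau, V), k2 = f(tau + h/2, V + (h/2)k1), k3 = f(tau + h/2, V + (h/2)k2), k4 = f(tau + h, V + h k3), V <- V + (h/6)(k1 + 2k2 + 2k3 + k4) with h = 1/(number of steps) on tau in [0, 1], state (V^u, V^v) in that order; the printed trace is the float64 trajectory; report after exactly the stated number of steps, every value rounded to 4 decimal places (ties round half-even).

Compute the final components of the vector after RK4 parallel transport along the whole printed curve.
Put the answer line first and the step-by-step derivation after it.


Answer: V^u = 1.7054, V^v = -1.4602

gamma'(tau) = (1/2 + (2/3)*tau, 1/2 + tau); f(tau, V)^k = -Gamma^k_ij(gamma(tau)) gamma'^i(tau) V^j; h = 1/2; intermediate values shown to 6 dp
curve data and Christoffel symbols at the stage parameters:
  tau = 0.000000: gamma = (0.375000, 0.250000), gamma' = (0.500000, 0.500000); Gamma_uuu = 0.000000, Gamma_uuv = 0.083066, Gamma_uvv = 0.000000, Gamma_vuu = 0.000000, Gamma_vuv = -0.088999, Gamma_vvv = 0.000000
  tau = 0.250000: gamma = (0.520833, 0.406250), gamma' = (0.666667, 0.750000); Gamma_uuu = 0.000000, Gamma_uuv = 0.085476, Gamma_uvv = 0.000000, Gamma_vuu = 0.000000, Gamma_vuv = -0.086629, Gamma_vvv = 0.000000
  tau = 0.500000: gamma = (0.708333, 0.625000), gamma' = (0.833333, 1.000000); Gamma_uuu = 0.000000, Gamma_uuv = 0.088385, Gamma_uvv = 0.000000, Gamma_vuu = 0.000000, Gamma_vuv = -0.083147, Gamma_vvv = 0.000000
  tau = 0.750000: gamma = (0.937500, 0.906250), gamma' = (1.000000, 1.250000); Gamma_uuu = 0.000000, Gamma_uuv = 0.091552, Gamma_uvv = 0.000000, Gamma_vuu = 0.000000, Gamma_vuv = -0.078473, Gamma_vvv = 0.000000
  tau = 1.000000: gamma = (1.208333, 1.250000), gamma' = (1.166667, 1.500000); Gamma_uuu = 0.000000, Gamma_uuv = 0.094665, Gamma_uvv = 0.000000, Gamma_vuu = 0.000000, Gamma_vuv = -0.072576, Gamma_vvv = 0.000000
step 0: V^u = 1.7500, V^v = -1.5000
step 1: k1 = (-0.010383, 0.011125), k2 = (-0.026703, 0.027063), k3 = (-0.026669, 0.027028), k4 = (-0.044009, 0.041401); V <- V + (h/6)(k1 + 2k2 + 2k3 + k4): V^u = 1.7366, V^v = -1.4866
step 2: k1 = (-0.043992, 0.041385), k2 = (-0.062320, 0.053417), k3 = (-0.062071, 0.053204), k4 = (-0.080935, 0.062050); V <- V + (h/6)(k1 + 2k2 + 2k3 + k4): V^u = 1.7054, V^v = -1.4602


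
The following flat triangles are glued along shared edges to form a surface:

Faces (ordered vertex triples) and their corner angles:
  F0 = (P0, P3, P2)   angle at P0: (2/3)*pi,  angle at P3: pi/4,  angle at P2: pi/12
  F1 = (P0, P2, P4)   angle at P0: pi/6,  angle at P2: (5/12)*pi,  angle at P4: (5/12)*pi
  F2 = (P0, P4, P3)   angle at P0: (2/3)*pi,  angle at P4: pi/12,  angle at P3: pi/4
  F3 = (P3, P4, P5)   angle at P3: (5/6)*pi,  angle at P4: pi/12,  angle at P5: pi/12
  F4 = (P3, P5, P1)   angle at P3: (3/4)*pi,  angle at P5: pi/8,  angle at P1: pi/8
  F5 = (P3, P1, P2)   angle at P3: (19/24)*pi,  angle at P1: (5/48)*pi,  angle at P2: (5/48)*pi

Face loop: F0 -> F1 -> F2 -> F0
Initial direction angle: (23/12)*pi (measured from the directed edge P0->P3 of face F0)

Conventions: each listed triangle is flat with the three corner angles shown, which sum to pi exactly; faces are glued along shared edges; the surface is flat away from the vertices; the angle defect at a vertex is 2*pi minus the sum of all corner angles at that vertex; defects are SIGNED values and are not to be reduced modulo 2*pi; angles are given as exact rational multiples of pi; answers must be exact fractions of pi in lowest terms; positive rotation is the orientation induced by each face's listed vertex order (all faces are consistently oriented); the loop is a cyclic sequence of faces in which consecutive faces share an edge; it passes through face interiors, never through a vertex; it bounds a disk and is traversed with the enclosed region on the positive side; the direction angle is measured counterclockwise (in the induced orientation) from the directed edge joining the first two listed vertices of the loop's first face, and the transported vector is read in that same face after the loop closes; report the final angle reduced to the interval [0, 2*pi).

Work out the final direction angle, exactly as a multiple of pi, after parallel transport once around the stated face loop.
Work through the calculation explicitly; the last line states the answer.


enclosed vertex P0: corner angles sum to (3/2)*pi, defect = 2*pi - (3/2)*pi = pi/2
transport around the loop rotates by the sum of enclosed defects; add to the initial angle mod 2*pi
final angle = (23/12)*pi + pi/2 = (5/12)*pi (mod 2*pi)

Answer: final direction angle = (5/12)*pi


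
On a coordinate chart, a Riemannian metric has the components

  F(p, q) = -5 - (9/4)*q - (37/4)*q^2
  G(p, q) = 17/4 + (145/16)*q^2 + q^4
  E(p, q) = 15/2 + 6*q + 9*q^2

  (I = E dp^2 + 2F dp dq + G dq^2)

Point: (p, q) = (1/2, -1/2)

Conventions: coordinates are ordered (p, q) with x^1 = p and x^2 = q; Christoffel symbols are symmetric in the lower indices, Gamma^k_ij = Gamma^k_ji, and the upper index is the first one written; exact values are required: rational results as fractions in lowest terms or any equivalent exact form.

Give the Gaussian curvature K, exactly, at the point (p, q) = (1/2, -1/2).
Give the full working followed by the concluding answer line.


E = 27/4, F = -99/16, G = 421/64, EG - F^2 = 783/128 at the point
E_p = 0, E_q = -3, F_p = 0, F_q = 7, G_p = 0, G_q = -153/16
E_qq = 18, F_pq = 0, G_pp = 0
Brioschi: K = (det M1 - det M2) / (EG - F^2)^2 with the standard first/second-derivative matrices M1, M2.
M1 = [[-E_qq/2 + F_pq - G_pp/2, E_p/2, F_p - E_q/2], [F_q - G_p/2, E, F], [G_q/2, F, G]] = [[-9, 0, 3/2], [7, 27/4, -99/16], [-153/32, -99/16, 421/64]]; det M1 = -18333/256
M2 = [[0, E_q/2, G_p/2], [E_q/2, E, F], [G_p/2, F, G]] = [[0, -3/2, 0], [-3/2, 27/4, -99/16], [0, -99/16, 421/64]]; det M2 = -3789/256
det M1 - det M2 = -909/16; K = -909/16 / (783/128)^2 = -103424/68121

Answer: K = -103424/68121


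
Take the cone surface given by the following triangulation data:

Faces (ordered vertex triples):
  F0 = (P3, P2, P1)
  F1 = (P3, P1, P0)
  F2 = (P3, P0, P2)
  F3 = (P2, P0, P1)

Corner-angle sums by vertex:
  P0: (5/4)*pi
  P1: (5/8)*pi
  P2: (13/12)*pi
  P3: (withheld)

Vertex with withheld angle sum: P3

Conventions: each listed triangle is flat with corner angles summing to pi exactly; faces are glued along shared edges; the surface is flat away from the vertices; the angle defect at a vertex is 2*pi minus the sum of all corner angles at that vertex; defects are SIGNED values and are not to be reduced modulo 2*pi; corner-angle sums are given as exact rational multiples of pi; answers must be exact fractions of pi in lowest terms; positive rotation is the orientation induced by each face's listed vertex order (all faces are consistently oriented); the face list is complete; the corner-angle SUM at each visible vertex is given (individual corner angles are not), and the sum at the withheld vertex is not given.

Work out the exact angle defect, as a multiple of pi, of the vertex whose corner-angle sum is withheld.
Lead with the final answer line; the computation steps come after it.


Answer: defect(P3) = (23/24)*pi

V = 4, E = 6, F = 4; chi = V - E + F = 2
Gauss-Bonnet: total defect = 2*pi*chi = 4*pi; visible defects sum to (73/24)*pi


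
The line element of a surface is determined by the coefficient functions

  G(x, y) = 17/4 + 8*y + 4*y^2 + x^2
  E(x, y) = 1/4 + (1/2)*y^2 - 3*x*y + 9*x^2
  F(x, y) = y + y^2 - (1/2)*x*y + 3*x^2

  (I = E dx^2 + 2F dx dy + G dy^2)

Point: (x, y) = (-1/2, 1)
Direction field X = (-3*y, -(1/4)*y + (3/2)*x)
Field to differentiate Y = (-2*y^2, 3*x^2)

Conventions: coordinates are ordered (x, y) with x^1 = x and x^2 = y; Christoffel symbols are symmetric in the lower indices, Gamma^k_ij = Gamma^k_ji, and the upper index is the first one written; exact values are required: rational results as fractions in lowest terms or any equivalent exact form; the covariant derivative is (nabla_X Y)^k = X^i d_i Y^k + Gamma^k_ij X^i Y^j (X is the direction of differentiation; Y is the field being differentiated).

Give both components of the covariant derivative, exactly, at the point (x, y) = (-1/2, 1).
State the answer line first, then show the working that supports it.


Answer: (nabla_X Y)^x = -1501/348, (nabla_X Y)^y = 2933/348

E = 9/2, F = 3, G = 33/2 at the point
E_x = -12, E_y = 5/2, F_x = -7/2, F_y = 13/4, G_x = -1, G_y = 16
EG - F^2 = 261/4;  g^inv = (4/261) * [[33/2, -3], [-3, 9/2]]
first-kind symbols [ij,l] = (1/2)(d_i g_jl + d_j g_il - d_l g_ij): [xx,x] = E_x/2 = -6, [xx,y] = F_x - E_y/2 = -19/4, [xy,x] = E_y/2 = 5/4, [xy,y] = G_x/2 = -1/2, [yy,x] = F_y - G_x/2 = 15/4, [yy,y] = G_y/2 = 8
Gamma^x_ij = (G*[ij,x] - F*[ij,y])/(EG - F^2), Gamma^y_ij = (E*[ij,y] - F*[ij,x])/(EG - F^2)
Gamma_xxx = -113/87, Gamma_xxy = 59/174, Gamma_xyy = 101/174, Gamma_yxx = -3/58, Gamma_yxy = -8/87, Gamma_yyy = 11/29
X = (-3, -1), Y = (-2, 3/4) at the point


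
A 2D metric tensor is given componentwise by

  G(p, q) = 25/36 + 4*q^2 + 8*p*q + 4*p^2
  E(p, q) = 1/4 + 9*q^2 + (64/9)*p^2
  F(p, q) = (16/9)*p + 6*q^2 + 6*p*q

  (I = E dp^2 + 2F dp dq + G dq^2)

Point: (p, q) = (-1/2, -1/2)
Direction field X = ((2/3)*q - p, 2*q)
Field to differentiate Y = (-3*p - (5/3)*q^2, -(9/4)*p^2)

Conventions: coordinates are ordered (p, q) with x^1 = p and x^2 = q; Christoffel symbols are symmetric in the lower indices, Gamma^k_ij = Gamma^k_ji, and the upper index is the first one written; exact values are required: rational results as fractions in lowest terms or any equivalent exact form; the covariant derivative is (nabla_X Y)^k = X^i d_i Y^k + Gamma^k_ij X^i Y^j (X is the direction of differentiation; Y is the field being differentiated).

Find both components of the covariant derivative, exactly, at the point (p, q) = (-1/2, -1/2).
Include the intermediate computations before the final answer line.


E = 77/18, F = 19/9, G = 169/36 at the point
E_p = -64/9, E_q = -9, F_p = -11/9, F_q = -9, G_p = -8, G_q = -8
EG - F^2 = 125/8;  g^inv = (8/125) * [[169/36, -19/9], [-19/9, 77/18]]
first-kind symbols [ij,l] = (1/2)(d_i g_jl + d_j g_il - d_l g_ij): [pp,p] = E_p/2 = -32/9, [pp,q] = F_p - E_q/2 = 59/18, [pq,p] = E_q/2 = -9/2, [pq,q] = G_p/2 = -4, [qq,p] = F_q - G_p/2 = -5, [qq,q] = G_q/2 = -4
Gamma^p_ij = (G*[ij,p] - F*[ij,q])/(EG - F^2), Gamma^q_ij = (E*[ij,q] - F*[ij,p])/(EG - F^2)
Gamma_ppp = -68/45, Gamma_ppq = -913/1125, Gamma_pqq = -1082/1125, Gamma_qpp = 62/45, Gamma_qpq = -548/1125, Gamma_qqq = -472/1125
X = (1/6, -1), Y = (13/12, -9/16) at the point

Answer: (nabla_X Y)^p = -656177/324000, (nabla_X Y)^q = 19463/20250


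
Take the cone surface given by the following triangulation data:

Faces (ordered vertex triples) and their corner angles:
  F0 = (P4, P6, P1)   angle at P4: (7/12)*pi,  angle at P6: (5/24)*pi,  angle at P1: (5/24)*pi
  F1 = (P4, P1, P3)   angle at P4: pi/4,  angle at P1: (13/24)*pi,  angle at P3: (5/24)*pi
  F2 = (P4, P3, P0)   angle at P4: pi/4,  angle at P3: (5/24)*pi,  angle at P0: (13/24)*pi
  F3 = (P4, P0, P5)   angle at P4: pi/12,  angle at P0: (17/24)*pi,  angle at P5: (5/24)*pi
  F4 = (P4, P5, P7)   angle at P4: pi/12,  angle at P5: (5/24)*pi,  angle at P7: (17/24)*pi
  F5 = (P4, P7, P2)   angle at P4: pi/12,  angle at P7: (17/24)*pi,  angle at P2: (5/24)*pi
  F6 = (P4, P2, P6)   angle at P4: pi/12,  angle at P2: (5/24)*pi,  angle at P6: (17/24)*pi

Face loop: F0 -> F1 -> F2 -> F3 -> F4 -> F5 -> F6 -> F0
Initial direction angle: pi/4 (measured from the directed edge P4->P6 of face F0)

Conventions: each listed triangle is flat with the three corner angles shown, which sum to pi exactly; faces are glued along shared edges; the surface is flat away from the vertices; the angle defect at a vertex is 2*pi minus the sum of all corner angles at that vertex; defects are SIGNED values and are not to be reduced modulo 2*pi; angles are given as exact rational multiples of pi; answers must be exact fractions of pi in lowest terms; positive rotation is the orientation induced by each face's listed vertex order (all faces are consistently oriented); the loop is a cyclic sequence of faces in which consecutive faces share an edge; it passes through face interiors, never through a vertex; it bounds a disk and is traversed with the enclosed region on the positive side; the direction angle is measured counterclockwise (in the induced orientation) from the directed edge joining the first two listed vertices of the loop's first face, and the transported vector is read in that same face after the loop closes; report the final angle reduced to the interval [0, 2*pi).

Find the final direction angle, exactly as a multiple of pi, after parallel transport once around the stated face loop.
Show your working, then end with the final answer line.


enclosed vertex P4: corner angles sum to (17/12)*pi, defect = 2*pi - (17/12)*pi = (7/12)*pi
adding the enclosed defects to the starting angle (mod 2*pi, induced orientation) gives the holonomy
final angle = pi/4 + (7/12)*pi = (5/6)*pi (mod 2*pi)

Answer: final direction angle = (5/6)*pi


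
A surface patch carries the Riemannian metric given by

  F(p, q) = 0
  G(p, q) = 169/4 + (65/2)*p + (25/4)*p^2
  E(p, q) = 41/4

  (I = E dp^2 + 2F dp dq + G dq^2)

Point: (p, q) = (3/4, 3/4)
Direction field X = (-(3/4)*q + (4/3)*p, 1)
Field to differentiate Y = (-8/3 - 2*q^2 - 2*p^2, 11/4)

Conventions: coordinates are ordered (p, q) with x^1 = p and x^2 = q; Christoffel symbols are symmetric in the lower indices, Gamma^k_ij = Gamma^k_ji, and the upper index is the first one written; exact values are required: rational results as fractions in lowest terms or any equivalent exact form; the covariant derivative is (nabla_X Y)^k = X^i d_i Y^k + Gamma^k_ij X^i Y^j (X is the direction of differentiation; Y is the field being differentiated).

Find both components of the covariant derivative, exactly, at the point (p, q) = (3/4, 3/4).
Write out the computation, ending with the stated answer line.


E = 41/4, F = 0, G = 4489/64 at the point
E_p = 0, E_q = 0, F_p = 0, F_q = 0, G_p = 335/8, G_q = 0
EG - F^2 = 184049/256;  g^inv = (256/184049) * [[4489/64, 0], [0, 41/4]]
first-kind symbols [ij,l] = (1/2)(d_i g_jl + d_j g_il - d_l g_ij): [pp,p] = E_p/2 = 0, [pp,q] = F_p - E_q/2 = 0, [pq,p] = E_q/2 = 0, [pq,q] = G_p/2 = 335/16, [qq,p] = F_q - G_p/2 = -335/16, [qq,q] = G_q/2 = 0
Gamma^p_ij = (G*[ij,p] - F*[ij,q])/(EG - F^2), Gamma^q_ij = (E*[ij,q] - F*[ij,p])/(EG - F^2)
Gamma_ppp = 0, Gamma_ppq = 0, Gamma_pqq = -335/164, Gamma_qpp = 0, Gamma_qpq = 20/67, Gamma_qqq = 0
X = (7/16, 1), Y = (-59/12, 11/4) at the point

Answer: (nabla_X Y)^p = -3257/328, (nabla_X Y)^q = -3565/3216


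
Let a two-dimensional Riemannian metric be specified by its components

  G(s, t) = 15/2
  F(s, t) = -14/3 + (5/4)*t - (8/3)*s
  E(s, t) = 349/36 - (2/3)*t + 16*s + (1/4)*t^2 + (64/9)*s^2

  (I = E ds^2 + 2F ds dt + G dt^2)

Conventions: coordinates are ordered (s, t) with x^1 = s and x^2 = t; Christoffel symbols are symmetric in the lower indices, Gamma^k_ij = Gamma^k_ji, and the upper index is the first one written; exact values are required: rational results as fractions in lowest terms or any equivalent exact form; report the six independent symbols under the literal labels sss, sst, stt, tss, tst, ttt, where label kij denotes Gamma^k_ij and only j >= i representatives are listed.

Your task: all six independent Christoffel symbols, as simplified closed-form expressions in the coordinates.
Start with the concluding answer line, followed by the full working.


Answer: Gamma_sss = (-96*s*t + 6784*s + 45*t^2 + 252*t + 7072)/(6656*s^2 + 960*s*t + 13696*s + 45*t^2 + 960*t + 7334), Gamma_sst = (270*t - 360)/(6656*s^2 + 960*s*t + 13696*s + 45*t^2 + 960*t + 7334), Gamma_stt = 1350/(6656*s^2 + 960*s*t + 13696*s + 45*t^2 + 960*t + 7334), Gamma_tss = (-768*s^2*t + 1024*s^2 - 5568*s*t + 7424*s - 27*t^3 - 180*t^2 - 4695*t + 6356)/(19968*s^2 + 2880*s*t + 41088*s + 135*t^2 + 2880*t + 22002), Gamma_tst = (96*s*t - 128*s - 45*t^2 + 228*t - 224)/(6656*s^2 + 960*s*t + 13696*s + 45*t^2 + 960*t + 7334), Gamma_ttt = (480*s - 225*t + 840)/(6656*s^2 + 960*s*t + 13696*s + 45*t^2 + 960*t + 7334)

E = 349/36 - (2/3)*t + 16*s + (1/4)*t^2 + (64/9)*s^2; F = -14/3 + (5/4)*t - (8/3)*s; G = 15/2
Gamma^k_ij = (1/2) g^{kl} (d_i g_jl + d_j g_il - d_l g_ij), with g^inv = (1/(EG-F^2)) [[G, -F], [-F, E]]
first partials: E_s = 16 + (128/9)*s, E_t = -2/3 + (1/2)*t, F_s = -8/3, F_t = 5/4, G_s = 0, G_t = 0
D = EG - F^2 = 3667/72 + (20/3)*t + (856/9)*s + (5/16)*t^2 + (20/3)*s*t + (416/9)*s^2
expanded: Gamma^s_ss = (G E_s - 2F F_s + F E_t)/(2D), Gamma^s_st = (G E_t - F G_s)/(2D), Gamma^s_tt = (2G F_t - G G_s - F G_t)/(2D), Gamma^t_ss = (2E F_s - E E_t - F E_s)/(2D), Gamma^t_st = (E G_s - F E_t)/(2D), Gamma^t_tt = (E G_t - 2F F_t + F G_s)/(2D); substitute and cancel common factors


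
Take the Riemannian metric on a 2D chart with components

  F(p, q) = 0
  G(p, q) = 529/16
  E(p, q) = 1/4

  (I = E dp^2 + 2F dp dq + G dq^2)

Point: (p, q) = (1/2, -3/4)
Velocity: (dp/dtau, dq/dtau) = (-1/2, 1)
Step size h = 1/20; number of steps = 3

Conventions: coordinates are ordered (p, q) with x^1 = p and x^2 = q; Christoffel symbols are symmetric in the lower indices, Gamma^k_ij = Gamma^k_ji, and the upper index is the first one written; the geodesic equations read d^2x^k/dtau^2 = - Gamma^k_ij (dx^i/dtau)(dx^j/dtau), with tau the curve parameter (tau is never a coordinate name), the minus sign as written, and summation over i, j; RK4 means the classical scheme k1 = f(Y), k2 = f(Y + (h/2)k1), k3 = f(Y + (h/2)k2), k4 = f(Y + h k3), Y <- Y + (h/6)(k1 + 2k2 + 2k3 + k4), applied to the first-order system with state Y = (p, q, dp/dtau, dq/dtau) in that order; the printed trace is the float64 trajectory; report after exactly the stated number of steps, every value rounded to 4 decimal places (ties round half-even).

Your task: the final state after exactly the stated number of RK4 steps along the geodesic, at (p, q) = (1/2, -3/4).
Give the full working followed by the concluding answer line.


f(Y) = (dp/dtau, dq/dtau, -Gamma^p_ij Y'^i Y'^j, -Gamma^q_ij Y'^i Y'^j) with the Gammas evaluated at the stage position; h = 0.050000; intermediate values shown to 6 dp
step 0: p = 0.5000, q = -0.7500, dp/dtau = -0.5000, dq/dtau = 1.0000
step 1:
  k1: at (p, q) = (0.500000, -0.750000), (dp/dtau, dq/dtau) = (-0.500000, 1.000000); Gamma_ppp = 0.000000, Gamma_ppq = 0.000000, Gamma_pqq = 0.000000, Gamma_qpp = 0.000000, Gamma_qpq = 0.000000, Gamma_qqq = 0.000000; k1 = (-0.500000, 1.000000, 0.000000, 0.000000)
  k2: at (p, q) = (0.487500, -0.725000), (dp/dtau, dq/dtau) = (-0.500000, 1.000000); Gamma_ppp = 0.000000, Gamma_ppq = 0.000000, Gamma_pqq = 0.000000, Gamma_qpp = 0.000000, Gamma_qpq = 0.000000, Gamma_qqq = 0.000000; k2 = (-0.500000, 1.000000, 0.000000, 0.000000)
  k3: at (p, q) = (0.487500, -0.725000), (dp/dtau, dq/dtau) = (-0.500000, 1.000000); Gamma_ppp = 0.000000, Gamma_ppq = 0.000000, Gamma_pqq = 0.000000, Gamma_qpp = 0.000000, Gamma_qpq = 0.000000, Gamma_qqq = 0.000000; k3 = (-0.500000, 1.000000, 0.000000, 0.000000)
  k4: at (p, q) = (0.475000, -0.700000), (dp/dtau, dq/dtau) = (-0.500000, 1.000000); Gamma_ppp = 0.000000, Gamma_ppq = 0.000000, Gamma_pqq = 0.000000, Gamma_qpp = 0.000000, Gamma_qpq = 0.000000, Gamma_qqq = 0.000000; k4 = (-0.500000, 1.000000, 0.000000, 0.000000)
  Y <- Y + (h/6)(k1 + 2k2 + 2k3 + k4): p = 0.4750, q = -0.7000, dp/dtau = -0.5000, dq/dtau = 1.0000
step 2:
  k1: at (p, q) = (0.475000, -0.700000), (dp/dtau, dq/dtau) = (-0.500000, 1.000000); Gamma_ppp = 0.000000, Gamma_ppq = 0.000000, Gamma_pqq = 0.000000, Gamma_qpp = 0.000000, Gamma_qpq = 0.000000, Gamma_qqq = 0.000000; k1 = (-0.500000, 1.000000, 0.000000, 0.000000)
  k2: at (p, q) = (0.462500, -0.675000), (dp/dtau, dq/dtau) = (-0.500000, 1.000000); Gamma_ppp = 0.000000, Gamma_ppq = 0.000000, Gamma_pqq = 0.000000, Gamma_qpp = 0.000000, Gamma_qpq = 0.000000, Gamma_qqq = 0.000000; k2 = (-0.500000, 1.000000, 0.000000, 0.000000)
  k3: at (p, q) = (0.462500, -0.675000), (dp/dtau, dq/dtau) = (-0.500000, 1.000000); Gamma_ppp = 0.000000, Gamma_ppq = 0.000000, Gamma_pqq = 0.000000, Gamma_qpp = 0.000000, Gamma_qpq = 0.000000, Gamma_qqq = 0.000000; k3 = (-0.500000, 1.000000, 0.000000, 0.000000)
  k4: at (p, q) = (0.450000, -0.650000), (dp/dtau, dq/dtau) = (-0.500000, 1.000000); Gamma_ppp = 0.000000, Gamma_ppq = 0.000000, Gamma_pqq = 0.000000, Gamma_qpp = 0.000000, Gamma_qpq = 0.000000, Gamma_qqq = 0.000000; k4 = (-0.500000, 1.000000, 0.000000, 0.000000)
  Y <- Y + (h/6)(k1 + 2k2 + 2k3 + k4): p = 0.4500, q = -0.6500, dp/dtau = -0.5000, dq/dtau = 1.0000
step 3:
  k1: at (p, q) = (0.450000, -0.650000), (dp/dtau, dq/dtau) = (-0.500000, 1.000000); Gamma_ppp = 0.000000, Gamma_ppq = 0.000000, Gamma_pqq = 0.000000, Gamma_qpp = 0.000000, Gamma_qpq = 0.000000, Gamma_qqq = 0.000000; k1 = (-0.500000, 1.000000, 0.000000, 0.000000)
  k2: at (p, q) = (0.437500, -0.625000), (dp/dtau, dq/dtau) = (-0.500000, 1.000000); Gamma_ppp = 0.000000, Gamma_ppq = 0.000000, Gamma_pqq = 0.000000, Gamma_qpp = 0.000000, Gamma_qpq = 0.000000, Gamma_qqq = 0.000000; k2 = (-0.500000, 1.000000, 0.000000, 0.000000)
  k3: at (p, q) = (0.437500, -0.625000), (dp/dtau, dq/dtau) = (-0.500000, 1.000000); Gamma_ppp = 0.000000, Gamma_ppq = 0.000000, Gamma_pqq = 0.000000, Gamma_qpp = 0.000000, Gamma_qpq = 0.000000, Gamma_qqq = 0.000000; k3 = (-0.500000, 1.000000, 0.000000, 0.000000)
  k4: at (p, q) = (0.425000, -0.600000), (dp/dtau, dq/dtau) = (-0.500000, 1.000000); Gamma_ppp = 0.000000, Gamma_ppq = 0.000000, Gamma_pqq = 0.000000, Gamma_qpp = 0.000000, Gamma_qpq = 0.000000, Gamma_qqq = 0.000000; k4 = (-0.500000, 1.000000, 0.000000, 0.000000)
  Y <- Y + (h/6)(k1 + 2k2 + 2k3 + k4): p = 0.4250, q = -0.6000, dp/dtau = -0.5000, dq/dtau = 1.0000

Answer: p = 0.4250, q = -0.6000, dp/dtau = -0.5000, dq/dtau = 1.0000


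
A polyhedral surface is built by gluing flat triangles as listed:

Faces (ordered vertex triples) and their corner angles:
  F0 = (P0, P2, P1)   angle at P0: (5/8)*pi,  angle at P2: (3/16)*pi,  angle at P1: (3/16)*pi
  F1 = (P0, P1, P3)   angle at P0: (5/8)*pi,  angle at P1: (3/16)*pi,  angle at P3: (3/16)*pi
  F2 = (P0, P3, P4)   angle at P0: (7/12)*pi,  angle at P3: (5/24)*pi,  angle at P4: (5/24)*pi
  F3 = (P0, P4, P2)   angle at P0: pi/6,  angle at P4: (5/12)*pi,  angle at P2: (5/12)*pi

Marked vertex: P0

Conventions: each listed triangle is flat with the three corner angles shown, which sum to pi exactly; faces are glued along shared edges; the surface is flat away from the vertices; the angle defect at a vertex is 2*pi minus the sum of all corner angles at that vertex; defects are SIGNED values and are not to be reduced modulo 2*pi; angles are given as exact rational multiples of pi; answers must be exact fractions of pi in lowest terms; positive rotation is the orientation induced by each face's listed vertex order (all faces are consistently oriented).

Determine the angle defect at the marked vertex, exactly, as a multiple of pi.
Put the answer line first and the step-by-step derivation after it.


Answer: defect(P0) = 0

Sum of corner angles at P0: 2*pi
defect = 2*pi - 2*pi


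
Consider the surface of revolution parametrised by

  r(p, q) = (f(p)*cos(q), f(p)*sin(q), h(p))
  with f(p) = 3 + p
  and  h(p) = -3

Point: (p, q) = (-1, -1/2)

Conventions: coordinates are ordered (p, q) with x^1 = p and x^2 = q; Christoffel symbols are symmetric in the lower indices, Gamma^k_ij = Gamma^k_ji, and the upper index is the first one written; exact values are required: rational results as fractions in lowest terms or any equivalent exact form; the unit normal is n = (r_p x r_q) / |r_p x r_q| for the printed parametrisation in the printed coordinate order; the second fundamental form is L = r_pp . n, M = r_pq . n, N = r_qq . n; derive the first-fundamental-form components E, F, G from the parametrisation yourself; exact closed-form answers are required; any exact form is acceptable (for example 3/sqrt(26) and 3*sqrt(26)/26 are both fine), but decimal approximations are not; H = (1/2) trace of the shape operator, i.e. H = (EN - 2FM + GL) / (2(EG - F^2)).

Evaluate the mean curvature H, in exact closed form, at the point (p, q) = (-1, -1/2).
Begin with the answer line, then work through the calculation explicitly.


Answer: H = 0

f = 2, f' = 1, f'' = 0, h' = 0, h'' = 0
E = 1, F = 0, G = 4; answer radicand W^2 = 1
unnormalised second-form numerators: l = 0, m = 0, n = 0; L = l/sqrt(1), and similarly M = m/sqrt(W^2), N = n/sqrt(W^2)
H = (E*n - 2*F*m + G*l) / (2*(EG - F^2)*sqrt(W^2)); E*n - 2*F*m + G*l = 0, EG - F^2 = 4, so H = (0)/sqrt(1)


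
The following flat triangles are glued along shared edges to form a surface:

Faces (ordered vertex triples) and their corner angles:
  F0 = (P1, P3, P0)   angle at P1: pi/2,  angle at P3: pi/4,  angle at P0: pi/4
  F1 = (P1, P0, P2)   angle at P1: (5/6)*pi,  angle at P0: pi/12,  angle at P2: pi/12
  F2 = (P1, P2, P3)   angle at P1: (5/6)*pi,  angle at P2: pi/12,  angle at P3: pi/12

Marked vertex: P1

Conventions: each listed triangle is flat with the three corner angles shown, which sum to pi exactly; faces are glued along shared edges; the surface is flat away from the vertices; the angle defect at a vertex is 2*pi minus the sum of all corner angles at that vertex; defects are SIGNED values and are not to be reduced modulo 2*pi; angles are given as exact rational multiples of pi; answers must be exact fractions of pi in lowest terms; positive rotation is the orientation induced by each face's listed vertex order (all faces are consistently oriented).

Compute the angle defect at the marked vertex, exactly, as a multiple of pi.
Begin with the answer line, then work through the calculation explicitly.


Answer: defect(P1) = -pi/6

Sum of corner angles at P1: (13/6)*pi
defect = 2*pi - (13/6)*pi


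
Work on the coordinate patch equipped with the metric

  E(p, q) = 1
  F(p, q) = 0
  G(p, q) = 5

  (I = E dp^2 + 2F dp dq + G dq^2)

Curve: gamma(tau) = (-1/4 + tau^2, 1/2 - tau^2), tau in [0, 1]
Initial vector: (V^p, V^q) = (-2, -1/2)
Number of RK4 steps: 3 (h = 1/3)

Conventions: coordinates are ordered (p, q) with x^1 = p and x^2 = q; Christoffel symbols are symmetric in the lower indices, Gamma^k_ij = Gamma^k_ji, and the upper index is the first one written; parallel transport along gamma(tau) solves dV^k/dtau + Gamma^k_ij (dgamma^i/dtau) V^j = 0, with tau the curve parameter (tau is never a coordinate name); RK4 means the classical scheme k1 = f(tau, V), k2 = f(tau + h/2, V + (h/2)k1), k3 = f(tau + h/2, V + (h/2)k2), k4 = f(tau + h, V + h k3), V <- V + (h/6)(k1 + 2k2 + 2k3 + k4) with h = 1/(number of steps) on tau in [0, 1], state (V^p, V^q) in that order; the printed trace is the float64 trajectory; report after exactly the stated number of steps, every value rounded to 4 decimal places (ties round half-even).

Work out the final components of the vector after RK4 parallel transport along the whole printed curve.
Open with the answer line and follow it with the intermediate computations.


Answer: V^p = -2.0000, V^q = -0.5000

gamma'(tau) = (2*tau, -2*tau); f(tau, V)^k = -Gamma^k_ij(gamma(tau)) gamma'^i(tau) V^j; h = 1/3; intermediate values shown to 6 dp
curve data and Christoffel symbols at the stage parameters:
  tau = 0.000000: gamma = (-0.250000, 0.500000), gamma' = (0.000000, 0.000000); Gamma_ppp = 0.000000, Gamma_ppq = 0.000000, Gamma_pqq = 0.000000, Gamma_qpp = 0.000000, Gamma_qpq = 0.000000, Gamma_qqq = 0.000000
  tau = 0.166667: gamma = (-0.222222, 0.472222), gamma' = (0.333333, -0.333333); Gamma_ppp = 0.000000, Gamma_ppq = 0.000000, Gamma_pqq = 0.000000, Gamma_qpp = 0.000000, Gamma_qpq = 0.000000, Gamma_qqq = 0.000000
  tau = 0.333333: gamma = (-0.138889, 0.388889), gamma' = (0.666667, -0.666667); Gamma_ppp = 0.000000, Gamma_ppq = 0.000000, Gamma_pqq = 0.000000, Gamma_qpp = 0.000000, Gamma_qpq = 0.000000, Gamma_qqq = 0.000000
  tau = 0.500000: gamma = (0.000000, 0.250000), gamma' = (1.000000, -1.000000); Gamma_ppp = 0.000000, Gamma_ppq = 0.000000, Gamma_pqq = 0.000000, Gamma_qpp = 0.000000, Gamma_qpq = 0.000000, Gamma_qqq = 0.000000
  tau = 0.666667: gamma = (0.194444, 0.055556), gamma' = (1.333333, -1.333333); Gamma_ppp = 0.000000, Gamma_ppq = 0.000000, Gamma_pqq = 0.000000, Gamma_qpp = 0.000000, Gamma_qpq = 0.000000, Gamma_qqq = 0.000000
  tau = 0.833333: gamma = (0.444444, -0.194444), gamma' = (1.666667, -1.666667); Gamma_ppp = 0.000000, Gamma_ppq = 0.000000, Gamma_pqq = 0.000000, Gamma_qpp = 0.000000, Gamma_qpq = 0.000000, Gamma_qqq = 0.000000
  tau = 1.000000: gamma = (0.750000, -0.500000), gamma' = (2.000000, -2.000000); Gamma_ppp = 0.000000, Gamma_ppq = 0.000000, Gamma_pqq = 0.000000, Gamma_qpp = 0.000000, Gamma_qpq = 0.000000, Gamma_qqq = 0.000000
step 0: V^p = -2.0000, V^q = -0.5000
step 1: k1 = (0.000000, 0.000000), k2 = (0.000000, 0.000000), k3 = (0.000000, 0.000000), k4 = (0.000000, 0.000000); V <- V + (h/6)(k1 + 2k2 + 2k3 + k4): V^p = -2.0000, V^q = -0.5000
step 2: k1 = (0.000000, 0.000000), k2 = (0.000000, 0.000000), k3 = (0.000000, 0.000000), k4 = (0.000000, 0.000000); V <- V + (h/6)(k1 + 2k2 + 2k3 + k4): V^p = -2.0000, V^q = -0.5000
step 3: k1 = (0.000000, 0.000000), k2 = (0.000000, 0.000000), k3 = (0.000000, 0.000000), k4 = (0.000000, 0.000000); V <- V + (h/6)(k1 + 2k2 + 2k3 + k4): V^p = -2.0000, V^q = -0.5000


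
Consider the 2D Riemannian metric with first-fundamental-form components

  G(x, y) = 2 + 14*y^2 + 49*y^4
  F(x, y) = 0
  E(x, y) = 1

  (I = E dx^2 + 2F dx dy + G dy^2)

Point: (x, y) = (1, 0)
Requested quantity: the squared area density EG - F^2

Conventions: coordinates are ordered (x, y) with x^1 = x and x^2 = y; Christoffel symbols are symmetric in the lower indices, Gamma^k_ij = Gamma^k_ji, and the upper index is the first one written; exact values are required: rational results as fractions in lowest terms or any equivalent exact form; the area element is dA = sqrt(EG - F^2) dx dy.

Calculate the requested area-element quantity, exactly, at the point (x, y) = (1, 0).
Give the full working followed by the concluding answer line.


E = 1, F = 0, G = 2; EG - F^2 = 2

Answer: EG - F^2 = 2


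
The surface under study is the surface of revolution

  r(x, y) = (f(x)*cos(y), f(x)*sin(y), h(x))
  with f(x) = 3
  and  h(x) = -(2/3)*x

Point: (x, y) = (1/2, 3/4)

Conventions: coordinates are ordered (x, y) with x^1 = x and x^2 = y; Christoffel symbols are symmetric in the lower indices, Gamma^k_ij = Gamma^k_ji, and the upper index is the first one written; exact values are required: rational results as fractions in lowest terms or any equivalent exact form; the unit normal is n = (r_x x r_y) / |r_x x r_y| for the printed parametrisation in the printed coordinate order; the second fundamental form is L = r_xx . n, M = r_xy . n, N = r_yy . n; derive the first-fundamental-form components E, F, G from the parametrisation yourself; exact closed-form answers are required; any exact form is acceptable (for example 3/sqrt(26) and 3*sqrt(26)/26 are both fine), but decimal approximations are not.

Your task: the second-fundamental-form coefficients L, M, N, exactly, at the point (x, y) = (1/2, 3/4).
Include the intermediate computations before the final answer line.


f = 3, f' = 0, f'' = 0, h' = -2/3, h'' = 0
E = 4/9, F = 0, G = 9; answer radicand W^2 = 4/9
unnormalised second-form numerators: l = 0, m = 0, n = -2; L = l/sqrt(4/9), and similarly M = m/sqrt(W^2), N = n/sqrt(W^2)

Answer: L = 0, M = 0, N = -3
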